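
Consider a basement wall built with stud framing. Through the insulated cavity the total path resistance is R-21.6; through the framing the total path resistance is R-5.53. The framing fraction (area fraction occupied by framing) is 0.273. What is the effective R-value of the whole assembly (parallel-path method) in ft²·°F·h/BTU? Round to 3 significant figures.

12.0 ft²·°F·h/BTU

U_eff = 0.727/21.6 + 0.273/5.53 = 0.03366 + 0.04937 = 0.08302
R_eff = 1/U_eff = 12.04 ft²·°F·h/BTU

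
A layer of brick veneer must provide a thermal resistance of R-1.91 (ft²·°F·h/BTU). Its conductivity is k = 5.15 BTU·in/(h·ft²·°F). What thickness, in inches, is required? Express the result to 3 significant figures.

9.84 in

L = R × k = 1.91 × 5.15 = 9.837 in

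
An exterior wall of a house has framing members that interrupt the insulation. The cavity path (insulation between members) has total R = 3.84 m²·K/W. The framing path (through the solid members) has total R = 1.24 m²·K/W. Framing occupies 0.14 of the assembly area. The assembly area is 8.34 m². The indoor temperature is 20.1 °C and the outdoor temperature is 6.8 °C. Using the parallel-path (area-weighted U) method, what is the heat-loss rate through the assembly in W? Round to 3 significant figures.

U_eff = 0.86/3.84 + 0.14/1.24 = 0.224 + 0.1129 = 0.3369
R_eff = 1/U_eff = 2.969 m²·K/W
Q = 8.34 × (20.1 − 6.8) / 2.969 = 37.37 W

37.4 W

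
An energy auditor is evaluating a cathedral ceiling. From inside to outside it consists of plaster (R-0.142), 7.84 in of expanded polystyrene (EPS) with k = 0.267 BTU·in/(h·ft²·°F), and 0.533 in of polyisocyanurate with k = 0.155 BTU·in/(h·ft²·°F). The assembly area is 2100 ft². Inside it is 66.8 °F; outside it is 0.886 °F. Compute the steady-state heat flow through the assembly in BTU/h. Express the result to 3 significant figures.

7.84/0.267 = 29.36
0.533/0.155 = 3.439
R_total = 0.142 + 29.36 + 3.439 = 32.94 ft²·°F·h/BTU
Q = A·ΔT/R = 2100 × (66.8 − 0.886) / 32.94 = 4202 BTU/h

4200 BTU/h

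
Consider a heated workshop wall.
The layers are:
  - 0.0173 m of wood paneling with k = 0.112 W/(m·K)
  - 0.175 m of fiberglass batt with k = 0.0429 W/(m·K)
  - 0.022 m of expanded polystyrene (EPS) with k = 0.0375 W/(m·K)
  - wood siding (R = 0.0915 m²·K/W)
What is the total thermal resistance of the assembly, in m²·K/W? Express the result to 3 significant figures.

0.0173/0.112 = 0.1545
0.175/0.0429 = 4.079
0.022/0.0375 = 0.5867
R_total = 0.1545 + 4.079 + 0.5867 + 0.0915 = 4.912 m²·K/W

4.91 m²·K/W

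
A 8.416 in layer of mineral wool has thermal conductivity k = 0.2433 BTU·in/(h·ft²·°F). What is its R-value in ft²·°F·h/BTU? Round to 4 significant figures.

34.59 ft²·°F·h/BTU

R = L/k = 8.416/0.2433 = 34.591 ft²·°F·h/BTU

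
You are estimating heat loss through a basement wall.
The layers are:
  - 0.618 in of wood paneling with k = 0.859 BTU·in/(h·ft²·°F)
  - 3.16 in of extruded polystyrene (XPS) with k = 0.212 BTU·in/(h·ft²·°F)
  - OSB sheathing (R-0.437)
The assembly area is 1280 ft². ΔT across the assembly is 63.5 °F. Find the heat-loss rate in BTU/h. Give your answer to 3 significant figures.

0.618/0.859 = 0.7194
3.16/0.212 = 14.91
R_total = 0.7194 + 14.91 + 0.437 = 16.06 ft²·°F·h/BTU
Q = A·ΔT/R = 1280 × 63.5 / 16.06 = 5060 BTU/h

5060 BTU/h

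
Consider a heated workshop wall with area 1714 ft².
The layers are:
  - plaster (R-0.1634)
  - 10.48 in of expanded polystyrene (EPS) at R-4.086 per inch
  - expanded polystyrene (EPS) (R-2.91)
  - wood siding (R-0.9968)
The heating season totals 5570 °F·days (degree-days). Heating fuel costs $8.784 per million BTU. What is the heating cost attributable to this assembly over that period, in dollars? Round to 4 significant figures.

42.92 dollars

10.48 × 4.086 = 42.821
R_total = 0.1634 + 42.821 + 2.91 + 0.9968 = 46.891 ft²·°F·h/BTU
E = A × HDD × 24 / R = 1714 × 5570 × 24 / 46.891 = 4886300 BTU
Cost = 4886300/10⁶ × 8.784 = $42.922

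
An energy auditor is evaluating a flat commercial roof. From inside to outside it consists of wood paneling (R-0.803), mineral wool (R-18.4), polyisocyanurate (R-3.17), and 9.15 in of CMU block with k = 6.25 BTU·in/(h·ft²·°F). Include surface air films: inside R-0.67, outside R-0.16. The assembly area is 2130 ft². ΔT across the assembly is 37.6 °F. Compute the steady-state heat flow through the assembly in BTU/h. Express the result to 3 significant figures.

9.15/6.25 = 1.464
R_total = 0.67 + 0.803 + 18.4 + 3.17 + 1.464 + 0.16 = 24.67 ft²·°F·h/BTU
Q = A·ΔT/R = 2130 × 37.6 / 24.67 = 3247 BTU/h

3250 BTU/h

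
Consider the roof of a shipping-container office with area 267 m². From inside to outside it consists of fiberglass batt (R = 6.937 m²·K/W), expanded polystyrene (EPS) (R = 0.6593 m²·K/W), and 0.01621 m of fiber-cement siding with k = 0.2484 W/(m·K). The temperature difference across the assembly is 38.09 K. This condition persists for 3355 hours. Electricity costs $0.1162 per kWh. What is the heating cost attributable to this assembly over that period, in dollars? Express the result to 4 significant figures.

0.01621/0.2484 = 0.065258
R_total = 6.937 + 0.6593 + 0.065258 = 7.6616 m²·K/W
Q = 267 × 38.09 / 7.6616 = 1327.4 W
E = 1327.4 W × 3355 h / 1000 = 4453.5 kWh
Cost = 4453.5 × 0.1162 = $517.49

517.5 dollars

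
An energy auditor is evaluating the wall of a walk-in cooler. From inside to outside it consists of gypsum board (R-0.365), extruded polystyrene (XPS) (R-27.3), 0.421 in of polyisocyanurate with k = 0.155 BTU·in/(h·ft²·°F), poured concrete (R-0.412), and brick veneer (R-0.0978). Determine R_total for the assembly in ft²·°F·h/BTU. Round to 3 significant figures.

30.9 ft²·°F·h/BTU

0.421/0.155 = 2.716
R_total = 0.365 + 27.3 + 2.716 + 0.412 + 0.0978 = 30.89 ft²·°F·h/BTU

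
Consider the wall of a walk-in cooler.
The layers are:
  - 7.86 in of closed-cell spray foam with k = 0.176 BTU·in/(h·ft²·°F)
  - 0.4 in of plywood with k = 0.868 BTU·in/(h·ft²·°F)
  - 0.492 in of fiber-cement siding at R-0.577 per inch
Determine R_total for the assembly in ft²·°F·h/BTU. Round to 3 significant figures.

45.4 ft²·°F·h/BTU

7.86/0.176 = 44.66
0.4/0.868 = 0.4608
0.492 × 0.577 = 0.2839
R_total = 44.66 + 0.4608 + 0.2839 = 45.4 ft²·°F·h/BTU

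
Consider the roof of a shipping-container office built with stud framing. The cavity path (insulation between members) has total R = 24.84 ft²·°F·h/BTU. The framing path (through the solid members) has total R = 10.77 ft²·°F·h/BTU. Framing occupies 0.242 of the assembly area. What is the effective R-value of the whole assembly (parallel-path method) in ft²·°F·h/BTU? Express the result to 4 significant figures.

U_eff = 0.758/24.84 + 0.242/10.77 = 0.030515 + 0.02247 = 0.052985
R_eff = 1/U_eff = 18.873 ft²·°F·h/BTU

18.87 ft²·°F·h/BTU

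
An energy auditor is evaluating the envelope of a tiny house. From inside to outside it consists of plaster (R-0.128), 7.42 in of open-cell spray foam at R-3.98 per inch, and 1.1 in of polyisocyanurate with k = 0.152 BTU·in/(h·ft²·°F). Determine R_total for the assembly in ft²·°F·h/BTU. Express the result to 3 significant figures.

7.42 × 3.98 = 29.53
1.1/0.152 = 7.237
R_total = 0.128 + 29.53 + 7.237 = 36.9 ft²·°F·h/BTU

36.9 ft²·°F·h/BTU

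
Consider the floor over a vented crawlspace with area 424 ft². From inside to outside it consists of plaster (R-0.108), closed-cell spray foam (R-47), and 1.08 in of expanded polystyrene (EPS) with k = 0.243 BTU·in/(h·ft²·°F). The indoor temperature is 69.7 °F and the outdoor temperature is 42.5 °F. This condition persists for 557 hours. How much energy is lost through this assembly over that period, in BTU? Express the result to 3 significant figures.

1.08/0.243 = 4.444
R_total = 0.108 + 47 + 4.444 = 51.55 ft²·°F·h/BTU
Q = 424 × (69.7 − 42.5) / 51.55 = 223.7 BTU/h
E = 223.7 × 557 = 124600 BTU

125000 BTU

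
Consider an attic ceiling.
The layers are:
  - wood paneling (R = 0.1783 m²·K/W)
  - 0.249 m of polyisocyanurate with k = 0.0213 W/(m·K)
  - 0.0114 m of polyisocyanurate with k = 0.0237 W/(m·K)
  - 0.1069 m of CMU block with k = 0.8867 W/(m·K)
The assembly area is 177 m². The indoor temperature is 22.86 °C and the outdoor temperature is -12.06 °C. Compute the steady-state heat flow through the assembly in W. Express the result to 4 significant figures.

495.7 W

0.249/0.0213 = 11.69
0.0114/0.0237 = 0.48101
0.1069/0.8867 = 0.12056
R_total = 0.1783 + 11.69 + 0.48101 + 0.12056 = 12.47 m²·K/W
Q = A·ΔT/R = 177 × (22.86 − (-12.06)) / 12.47 = 495.66 W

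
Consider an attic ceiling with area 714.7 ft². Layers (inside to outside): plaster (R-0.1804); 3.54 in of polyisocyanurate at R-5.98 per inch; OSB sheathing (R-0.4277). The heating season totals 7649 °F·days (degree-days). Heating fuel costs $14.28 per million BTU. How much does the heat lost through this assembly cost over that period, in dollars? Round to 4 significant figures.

86.03 dollars

3.54 × 5.98 = 21.169
R_total = 0.1804 + 21.169 + 0.4277 = 21.777 ft²·°F·h/BTU
E = A × HDD × 24 / R = 714.7 × 7649 × 24 / 21.777 = 6024700 BTU
Cost = 6024700/10⁶ × 14.28 = $86.033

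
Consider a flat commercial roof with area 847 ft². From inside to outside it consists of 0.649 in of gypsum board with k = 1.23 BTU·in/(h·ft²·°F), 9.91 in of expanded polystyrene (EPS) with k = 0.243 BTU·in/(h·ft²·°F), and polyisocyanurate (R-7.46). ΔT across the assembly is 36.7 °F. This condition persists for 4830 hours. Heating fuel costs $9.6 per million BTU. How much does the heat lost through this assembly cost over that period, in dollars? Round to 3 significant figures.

29.6 dollars

0.649/1.23 = 0.5276
9.91/0.243 = 40.78
R_total = 0.5276 + 40.78 + 7.46 = 48.77 ft²·°F·h/BTU
Q = 847 × 36.7 / 48.77 = 637.4 BTU/h
E = 637.4 × 4830 = 3079000 BTU
Cost = 3079000/10⁶ × 9.6 = $29.55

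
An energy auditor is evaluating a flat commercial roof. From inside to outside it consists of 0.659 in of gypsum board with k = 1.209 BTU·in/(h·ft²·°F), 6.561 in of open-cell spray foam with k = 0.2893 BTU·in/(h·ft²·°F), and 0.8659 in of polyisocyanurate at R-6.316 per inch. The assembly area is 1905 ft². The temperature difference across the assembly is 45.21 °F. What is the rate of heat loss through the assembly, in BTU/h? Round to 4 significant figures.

0.659/1.209 = 0.54508
6.561/0.2893 = 22.679
0.8659 × 6.316 = 5.469
R_total = 0.54508 + 22.679 + 5.469 = 28.693 ft²·°F·h/BTU
Q = A·ΔT/R = 1905 × 45.21 / 28.693 = 3001.6 BTU/h

3002 BTU/h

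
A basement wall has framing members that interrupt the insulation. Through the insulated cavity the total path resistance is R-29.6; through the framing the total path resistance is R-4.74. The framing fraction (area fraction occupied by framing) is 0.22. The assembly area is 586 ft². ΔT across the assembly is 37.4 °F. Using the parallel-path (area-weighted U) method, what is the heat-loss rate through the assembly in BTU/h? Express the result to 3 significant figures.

1590 BTU/h

U_eff = 0.78/29.6 + 0.22/4.74 = 0.02635 + 0.04641 = 0.07276
R_eff = 1/U_eff = 13.74 ft²·°F·h/BTU
Q = 586 × 37.4 / 13.74 = 1595 BTU/h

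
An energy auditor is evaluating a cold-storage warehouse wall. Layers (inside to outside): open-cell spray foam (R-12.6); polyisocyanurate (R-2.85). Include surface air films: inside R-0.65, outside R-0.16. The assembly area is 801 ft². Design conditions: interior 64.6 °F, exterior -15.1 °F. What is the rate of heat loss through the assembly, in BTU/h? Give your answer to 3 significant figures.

R_total = 0.65 + 12.6 + 2.85 + 0.16 = 16.26 ft²·°F·h/BTU
Q = A·ΔT/R = 801 × (64.6 − (-15.1)) / 16.26 = 3926 BTU/h

3930 BTU/h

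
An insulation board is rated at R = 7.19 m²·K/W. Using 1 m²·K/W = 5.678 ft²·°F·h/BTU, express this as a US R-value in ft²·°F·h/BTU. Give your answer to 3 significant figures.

40.8 ft²·°F·h/BTU

R_US = 7.19 × 5.678 = 40.82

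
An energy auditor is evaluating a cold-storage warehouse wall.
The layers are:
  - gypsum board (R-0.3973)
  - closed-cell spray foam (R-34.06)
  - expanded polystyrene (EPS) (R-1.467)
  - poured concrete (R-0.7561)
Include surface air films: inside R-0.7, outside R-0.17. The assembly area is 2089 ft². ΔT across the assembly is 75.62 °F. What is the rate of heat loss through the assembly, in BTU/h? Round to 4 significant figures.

4207 BTU/h

R_total = 0.7 + 0.3973 + 34.06 + 1.467 + 0.7561 + 0.17 = 37.55 ft²·°F·h/BTU
Q = A·ΔT/R = 2089 × 75.62 / 37.55 = 4206.9 BTU/h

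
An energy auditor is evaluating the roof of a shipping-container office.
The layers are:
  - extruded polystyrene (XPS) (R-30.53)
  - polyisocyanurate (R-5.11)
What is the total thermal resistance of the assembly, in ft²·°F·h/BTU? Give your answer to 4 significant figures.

35.64 ft²·°F·h/BTU

R_total = 30.53 + 5.11 = 35.64 ft²·°F·h/BTU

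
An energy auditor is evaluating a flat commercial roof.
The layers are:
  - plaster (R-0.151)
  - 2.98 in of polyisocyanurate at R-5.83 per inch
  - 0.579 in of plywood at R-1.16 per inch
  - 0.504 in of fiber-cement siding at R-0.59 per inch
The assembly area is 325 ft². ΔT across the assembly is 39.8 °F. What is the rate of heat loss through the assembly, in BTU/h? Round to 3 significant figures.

2.98 × 5.83 = 17.37
0.579 × 1.16 = 0.6716
0.504 × 0.59 = 0.2974
R_total = 0.151 + 17.37 + 0.6716 + 0.2974 = 18.49 ft²·°F·h/BTU
Q = A·ΔT/R = 325 × 39.8 / 18.49 = 699.4 BTU/h

699 BTU/h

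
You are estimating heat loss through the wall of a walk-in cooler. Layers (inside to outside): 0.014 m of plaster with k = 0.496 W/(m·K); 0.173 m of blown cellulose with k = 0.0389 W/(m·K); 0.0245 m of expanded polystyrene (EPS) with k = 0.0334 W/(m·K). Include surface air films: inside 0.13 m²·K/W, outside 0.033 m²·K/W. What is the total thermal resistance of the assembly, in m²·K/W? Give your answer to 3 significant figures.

0.014/0.496 = 0.02823
0.173/0.0389 = 4.447
0.0245/0.0334 = 0.7335
R_total = 0.13 + 0.02823 + 4.447 + 0.7335 + 0.033 = 5.372 m²·K/W

5.37 m²·K/W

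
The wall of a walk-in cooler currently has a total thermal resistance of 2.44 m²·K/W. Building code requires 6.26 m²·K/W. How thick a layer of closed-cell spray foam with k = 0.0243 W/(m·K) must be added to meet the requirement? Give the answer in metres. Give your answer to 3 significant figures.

0.0928 m

ΔR = 6.26 − 2.44 = 3.82 m²·K/W
L = ΔR × k = 3.82 × 0.0243 = 0.09283 m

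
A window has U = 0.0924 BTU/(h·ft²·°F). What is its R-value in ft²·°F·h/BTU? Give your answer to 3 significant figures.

10.8 ft²·°F·h/BTU

R = 1/U = 1/0.0924 = 10.82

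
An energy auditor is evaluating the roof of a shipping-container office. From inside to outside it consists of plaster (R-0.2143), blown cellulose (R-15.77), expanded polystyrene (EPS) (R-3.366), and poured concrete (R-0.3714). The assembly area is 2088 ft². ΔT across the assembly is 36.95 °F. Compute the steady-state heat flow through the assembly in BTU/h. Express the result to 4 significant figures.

R_total = 0.2143 + 15.77 + 3.366 + 0.3714 = 19.722 ft²·°F·h/BTU
Q = A·ΔT/R = 2088 × 36.95 / 19.722 = 3912 BTU/h

3912 BTU/h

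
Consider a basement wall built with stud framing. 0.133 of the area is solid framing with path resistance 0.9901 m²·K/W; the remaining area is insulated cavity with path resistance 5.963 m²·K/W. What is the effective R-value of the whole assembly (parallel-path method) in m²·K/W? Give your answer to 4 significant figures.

3.575 m²·K/W

U_eff = 0.867/5.963 + 0.133/0.9901 = 0.1454 + 0.13433 = 0.27973
R_eff = 1/U_eff = 3.5749 m²·K/W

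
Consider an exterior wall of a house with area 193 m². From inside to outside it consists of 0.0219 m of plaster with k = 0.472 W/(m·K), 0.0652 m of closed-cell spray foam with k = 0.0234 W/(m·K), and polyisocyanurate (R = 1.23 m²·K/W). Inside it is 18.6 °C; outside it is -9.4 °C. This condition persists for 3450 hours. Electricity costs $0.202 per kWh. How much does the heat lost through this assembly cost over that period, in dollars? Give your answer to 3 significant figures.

927 dollars

0.0219/0.472 = 0.0464
0.0652/0.0234 = 2.786
R_total = 0.0464 + 2.786 + 1.23 = 4.063 m²·K/W
Q = 193 × (18.6 − (-9.4)) / 4.063 = 1330 W
E = 1330 W × 3450 h / 1000 = 4589 kWh
Cost = 4589 × 0.202 = $927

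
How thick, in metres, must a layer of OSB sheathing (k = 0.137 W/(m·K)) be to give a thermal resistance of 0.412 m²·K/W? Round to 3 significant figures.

0.0564 m

L = R·k = 0.412 × 0.137 = 0.05644 m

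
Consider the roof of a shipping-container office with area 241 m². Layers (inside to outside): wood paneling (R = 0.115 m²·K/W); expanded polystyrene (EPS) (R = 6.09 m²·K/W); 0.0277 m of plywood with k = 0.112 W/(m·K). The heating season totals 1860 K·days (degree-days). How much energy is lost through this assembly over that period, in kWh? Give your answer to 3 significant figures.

1670 kWh

0.0277/0.112 = 0.2473
R_total = 0.115 + 6.09 + 0.2473 = 6.452 m²·K/W
E = A × HDD × 24 / R / 1000 = 241 × 1860 × 24 / 6.452 / 1000 = 1667 kWh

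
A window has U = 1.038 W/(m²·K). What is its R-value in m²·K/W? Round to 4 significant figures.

R = 1/U = 1/1.038 = 0.96339

0.9634 m²·K/W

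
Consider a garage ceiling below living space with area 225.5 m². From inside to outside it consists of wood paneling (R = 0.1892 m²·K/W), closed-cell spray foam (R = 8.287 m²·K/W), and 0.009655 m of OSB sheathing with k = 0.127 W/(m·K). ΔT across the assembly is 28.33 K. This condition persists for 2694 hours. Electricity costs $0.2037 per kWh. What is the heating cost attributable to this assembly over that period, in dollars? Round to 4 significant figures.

0.009655/0.127 = 0.076024
R_total = 0.1892 + 8.287 + 0.076024 = 8.5522 m²·K/W
Q = 225.5 × 28.33 / 8.5522 = 746.99 W
E = 746.99 W × 2694 h / 1000 = 2012.4 kWh
Cost = 2012.4 × 0.2037 = $409.92

409.9 dollars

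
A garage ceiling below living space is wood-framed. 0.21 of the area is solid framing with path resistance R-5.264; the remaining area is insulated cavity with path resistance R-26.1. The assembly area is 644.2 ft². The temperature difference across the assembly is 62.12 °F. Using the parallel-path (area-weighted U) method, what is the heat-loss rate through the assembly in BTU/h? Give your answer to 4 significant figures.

U_eff = 0.79/26.1 + 0.21/5.264 = 0.030268 + 0.039894 = 0.070162
R_eff = 1/U_eff = 14.253 ft²·°F·h/BTU
Q = 644.2 × 62.12 / 14.253 = 2807.7 BTU/h

2808 BTU/h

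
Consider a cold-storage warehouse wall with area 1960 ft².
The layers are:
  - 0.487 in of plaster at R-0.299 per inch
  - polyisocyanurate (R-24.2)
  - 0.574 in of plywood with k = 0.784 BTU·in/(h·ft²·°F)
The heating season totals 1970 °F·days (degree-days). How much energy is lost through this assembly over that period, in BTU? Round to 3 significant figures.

3700000 BTU

0.487 × 0.299 = 0.1456
0.574/0.784 = 0.7321
R_total = 0.1456 + 24.2 + 0.7321 = 25.08 ft²·°F·h/BTU
E = A × HDD × 24 / R = 1960 × 1970 × 24 / 25.08 = 3695000 BTU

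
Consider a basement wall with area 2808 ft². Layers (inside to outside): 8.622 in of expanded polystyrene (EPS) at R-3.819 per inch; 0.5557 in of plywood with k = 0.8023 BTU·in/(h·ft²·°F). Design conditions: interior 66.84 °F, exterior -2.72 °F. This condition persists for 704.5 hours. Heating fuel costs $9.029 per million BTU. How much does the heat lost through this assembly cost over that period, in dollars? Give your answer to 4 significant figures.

8.622 × 3.819 = 32.927
0.5557/0.8023 = 0.69263
R_total = 32.927 + 0.69263 = 33.62 ft²·°F·h/BTU
Q = 2808 × (66.84 − (-2.72)) / 33.62 = 5809.8 BTU/h
E = 5809.8 × 704.5 = 4093000 BTU
Cost = 4093000/10⁶ × 9.029 = $36.955

36.96 dollars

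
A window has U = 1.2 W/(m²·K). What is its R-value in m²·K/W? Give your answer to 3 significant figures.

0.833 m²·K/W

R = 1/U = 1/1.2 = 0.8333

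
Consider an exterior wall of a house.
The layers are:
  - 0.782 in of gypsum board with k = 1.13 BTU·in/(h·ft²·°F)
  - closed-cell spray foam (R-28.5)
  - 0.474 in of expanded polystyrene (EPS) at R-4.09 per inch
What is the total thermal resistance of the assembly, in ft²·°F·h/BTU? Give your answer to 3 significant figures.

0.782/1.13 = 0.692
0.474 × 4.09 = 1.939
R_total = 0.692 + 28.5 + 1.939 = 31.13 ft²·°F·h/BTU

31.1 ft²·°F·h/BTU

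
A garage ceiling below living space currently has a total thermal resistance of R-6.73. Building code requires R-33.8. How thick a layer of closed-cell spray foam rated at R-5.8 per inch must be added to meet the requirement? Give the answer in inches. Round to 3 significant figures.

ΔR = 33.8 − 6.73 = 27.07 ft²·°F·h/BTU
L = ΔR / (R/in) = 27.07/5.8 = 4.667 in

4.67 in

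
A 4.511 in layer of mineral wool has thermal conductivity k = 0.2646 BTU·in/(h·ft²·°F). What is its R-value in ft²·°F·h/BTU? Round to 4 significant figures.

17.05 ft²·°F·h/BTU

R = L/k = 4.511/0.2646 = 17.048 ft²·°F·h/BTU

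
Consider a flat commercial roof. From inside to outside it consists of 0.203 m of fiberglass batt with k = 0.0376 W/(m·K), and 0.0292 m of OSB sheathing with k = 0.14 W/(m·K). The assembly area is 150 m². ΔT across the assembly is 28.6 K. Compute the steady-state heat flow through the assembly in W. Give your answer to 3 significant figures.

0.203/0.0376 = 5.399
0.0292/0.14 = 0.2086
R_total = 5.399 + 0.2086 = 5.608 m²·K/W
Q = A·ΔT/R = 150 × 28.6 / 5.608 = 765 W

765 W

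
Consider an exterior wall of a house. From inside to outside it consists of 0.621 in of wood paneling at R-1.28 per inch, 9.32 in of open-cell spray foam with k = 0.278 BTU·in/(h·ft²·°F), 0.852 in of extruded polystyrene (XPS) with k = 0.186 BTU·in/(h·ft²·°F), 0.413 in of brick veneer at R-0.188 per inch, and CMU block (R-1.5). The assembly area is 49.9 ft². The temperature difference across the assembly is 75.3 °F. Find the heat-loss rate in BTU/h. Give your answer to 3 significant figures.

92.8 BTU/h

0.621 × 1.28 = 0.7949
9.32/0.278 = 33.53
0.852/0.186 = 4.581
0.413 × 0.188 = 0.07764
R_total = 0.7949 + 33.53 + 4.581 + 0.07764 + 1.5 = 40.48 ft²·°F·h/BTU
Q = A·ΔT/R = 49.9 × 75.3 / 40.48 = 92.83 BTU/h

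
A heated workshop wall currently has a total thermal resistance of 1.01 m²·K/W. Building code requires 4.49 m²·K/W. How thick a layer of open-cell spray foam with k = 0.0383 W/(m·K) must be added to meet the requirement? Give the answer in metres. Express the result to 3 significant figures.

0.133 m

ΔR = 4.49 − 1.01 = 3.48 m²·K/W
L = ΔR × k = 3.48 × 0.0383 = 0.1333 m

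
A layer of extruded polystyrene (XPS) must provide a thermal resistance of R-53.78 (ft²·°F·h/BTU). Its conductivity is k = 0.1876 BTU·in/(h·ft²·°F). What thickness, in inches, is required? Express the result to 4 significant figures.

L = R × k = 53.78 × 0.1876 = 10.089 in

10.09 in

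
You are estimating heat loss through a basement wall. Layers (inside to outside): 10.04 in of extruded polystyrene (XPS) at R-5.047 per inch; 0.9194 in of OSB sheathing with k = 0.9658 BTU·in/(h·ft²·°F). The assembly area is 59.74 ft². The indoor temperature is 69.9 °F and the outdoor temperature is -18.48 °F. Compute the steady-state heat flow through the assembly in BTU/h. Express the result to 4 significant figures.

102.3 BTU/h

10.04 × 5.047 = 50.672
0.9194/0.9658 = 0.95196
R_total = 50.672 + 0.95196 = 51.624 ft²·°F·h/BTU
Q = A·ΔT/R = 59.74 × (69.9 − (-18.48)) / 51.624 = 102.27 BTU/h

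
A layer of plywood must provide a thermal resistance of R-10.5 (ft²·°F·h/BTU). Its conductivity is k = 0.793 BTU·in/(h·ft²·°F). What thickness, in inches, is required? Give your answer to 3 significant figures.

L = R × k = 10.5 × 0.793 = 8.327 in

8.33 in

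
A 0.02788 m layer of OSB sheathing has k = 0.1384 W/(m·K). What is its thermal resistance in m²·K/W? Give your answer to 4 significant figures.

R = L/k = 0.02788/0.1384 = 0.20145 m²·K/W

0.2014 m²·K/W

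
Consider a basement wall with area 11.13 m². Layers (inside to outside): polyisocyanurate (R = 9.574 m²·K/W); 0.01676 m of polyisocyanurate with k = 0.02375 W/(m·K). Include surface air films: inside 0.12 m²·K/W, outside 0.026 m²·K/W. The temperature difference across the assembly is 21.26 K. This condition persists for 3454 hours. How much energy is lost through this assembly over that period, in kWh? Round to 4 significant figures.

78.39 kWh

0.01676/0.02375 = 0.70568
R_total = 0.12 + 9.574 + 0.70568 + 0.026 = 10.426 m²·K/W
Q = 11.13 × 21.26 / 10.426 = 22.696 W
E = 22.696 W × 3454 h / 1000 = 78.393 kWh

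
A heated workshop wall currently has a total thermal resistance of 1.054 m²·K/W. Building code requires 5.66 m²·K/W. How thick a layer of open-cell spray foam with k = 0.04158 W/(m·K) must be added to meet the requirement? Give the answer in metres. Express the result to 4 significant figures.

ΔR = 5.66 − 1.054 = 4.606 m²·K/W
L = ΔR × k = 4.606 × 0.04158 = 0.19152 m

0.1915 m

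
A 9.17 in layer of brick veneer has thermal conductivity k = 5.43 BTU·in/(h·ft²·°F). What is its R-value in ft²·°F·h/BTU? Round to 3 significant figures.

R = L/k = 9.17/5.43 = 1.689 ft²·°F·h/BTU

1.69 ft²·°F·h/BTU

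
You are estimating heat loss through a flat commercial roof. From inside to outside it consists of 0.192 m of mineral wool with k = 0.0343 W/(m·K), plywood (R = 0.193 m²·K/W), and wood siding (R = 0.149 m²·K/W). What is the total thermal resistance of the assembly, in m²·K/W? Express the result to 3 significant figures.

5.94 m²·K/W

0.192/0.0343 = 5.598
R_total = 5.598 + 0.193 + 0.149 = 5.94 m²·K/W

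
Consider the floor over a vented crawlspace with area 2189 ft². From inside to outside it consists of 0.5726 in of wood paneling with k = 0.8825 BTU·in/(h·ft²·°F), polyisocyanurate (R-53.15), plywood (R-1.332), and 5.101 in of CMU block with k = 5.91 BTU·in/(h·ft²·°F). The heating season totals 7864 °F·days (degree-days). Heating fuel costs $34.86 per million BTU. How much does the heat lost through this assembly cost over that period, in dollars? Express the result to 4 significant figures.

0.5726/0.8825 = 0.64884
5.101/5.91 = 0.86311
R_total = 0.64884 + 53.15 + 1.332 + 0.86311 = 55.994 ft²·°F·h/BTU
E = A × HDD × 24 / R = 2189 × 7864 × 24 / 55.994 = 7378400 BTU
Cost = 7378400/10⁶ × 34.86 = $257.21

257.2 dollars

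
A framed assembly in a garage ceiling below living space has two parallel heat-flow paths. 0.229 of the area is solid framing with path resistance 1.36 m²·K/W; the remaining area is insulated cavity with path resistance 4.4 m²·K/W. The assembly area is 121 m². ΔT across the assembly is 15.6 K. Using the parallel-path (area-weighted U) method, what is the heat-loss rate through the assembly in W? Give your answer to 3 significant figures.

U_eff = 0.771/4.4 + 0.229/1.36 = 0.1752 + 0.1684 = 0.3436
R_eff = 1/U_eff = 2.91 m²·K/W
Q = 121 × 15.6 / 2.91 = 648.6 W

649 W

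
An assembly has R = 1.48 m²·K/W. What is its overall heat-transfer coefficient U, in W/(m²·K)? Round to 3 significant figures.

U = 1/R = 1/1.48 = 0.6757

0.676 W/(m²·K)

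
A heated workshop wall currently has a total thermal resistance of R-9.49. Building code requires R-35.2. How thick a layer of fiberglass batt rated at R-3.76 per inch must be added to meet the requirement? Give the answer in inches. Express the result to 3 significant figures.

ΔR = 35.2 − 9.49 = 25.71 ft²·°F·h/BTU
L = ΔR / (R/in) = 25.71/3.76 = 6.838 in

6.84 in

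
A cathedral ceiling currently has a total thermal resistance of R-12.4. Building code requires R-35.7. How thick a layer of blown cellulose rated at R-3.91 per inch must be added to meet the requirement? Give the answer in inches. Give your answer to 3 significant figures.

ΔR = 35.7 − 12.4 = 23.3 ft²·°F·h/BTU
L = ΔR / (R/in) = 23.3/3.91 = 5.959 in

5.96 in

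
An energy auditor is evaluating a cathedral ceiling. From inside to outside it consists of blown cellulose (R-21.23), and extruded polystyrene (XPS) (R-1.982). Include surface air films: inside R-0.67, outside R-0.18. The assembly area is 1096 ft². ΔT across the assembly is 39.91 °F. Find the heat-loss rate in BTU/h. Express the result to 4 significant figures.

1818 BTU/h

R_total = 0.67 + 21.23 + 1.982 + 0.18 = 24.062 ft²·°F·h/BTU
Q = A·ΔT/R = 1096 × 39.91 / 24.062 = 1817.9 BTU/h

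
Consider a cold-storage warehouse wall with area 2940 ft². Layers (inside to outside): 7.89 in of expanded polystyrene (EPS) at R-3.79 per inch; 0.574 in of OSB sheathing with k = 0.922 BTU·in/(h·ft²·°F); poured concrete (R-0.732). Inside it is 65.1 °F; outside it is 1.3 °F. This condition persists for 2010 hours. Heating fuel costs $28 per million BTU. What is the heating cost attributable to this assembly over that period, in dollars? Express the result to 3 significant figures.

338 dollars

7.89 × 3.79 = 29.9
0.574/0.922 = 0.6226
R_total = 29.9 + 0.6226 + 0.732 = 31.26 ft²·°F·h/BTU
Q = 2940 × (65.1 − 1.3) / 31.26 = 6001 BTU/h
E = 6001 × 2010 = 12060000 BTU
Cost = 12060000/10⁶ × 28 = $337.7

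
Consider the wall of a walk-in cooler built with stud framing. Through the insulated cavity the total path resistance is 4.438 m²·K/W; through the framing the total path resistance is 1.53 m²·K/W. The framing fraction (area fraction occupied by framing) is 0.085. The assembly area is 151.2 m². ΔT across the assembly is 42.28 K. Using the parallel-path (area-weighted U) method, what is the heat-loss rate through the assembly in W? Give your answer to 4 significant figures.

U_eff = 0.915/4.438 + 0.085/1.53 = 0.20617 + 0.055556 = 0.26173
R_eff = 1/U_eff = 3.8207 m²·K/W
Q = 151.2 × 42.28 / 3.8207 = 1673.2 W

1673 W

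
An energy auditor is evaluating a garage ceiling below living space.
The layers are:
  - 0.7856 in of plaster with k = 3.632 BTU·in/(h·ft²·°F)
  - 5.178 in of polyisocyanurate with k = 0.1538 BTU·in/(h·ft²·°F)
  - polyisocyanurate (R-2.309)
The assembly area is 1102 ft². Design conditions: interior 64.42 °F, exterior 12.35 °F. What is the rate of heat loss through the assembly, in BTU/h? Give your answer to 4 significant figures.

0.7856/3.632 = 0.2163
5.178/0.1538 = 33.667
R_total = 0.2163 + 33.667 + 2.309 = 36.192 ft²·°F·h/BTU
Q = A·ΔT/R = 1102 × (64.42 − 12.35) / 36.192 = 1585.4 BTU/h

1585 BTU/h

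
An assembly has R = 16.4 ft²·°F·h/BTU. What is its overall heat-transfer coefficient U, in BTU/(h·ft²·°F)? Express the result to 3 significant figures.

U = 1/R = 1/16.4 = 0.06098

0.0610 BTU/(h·ft²·°F)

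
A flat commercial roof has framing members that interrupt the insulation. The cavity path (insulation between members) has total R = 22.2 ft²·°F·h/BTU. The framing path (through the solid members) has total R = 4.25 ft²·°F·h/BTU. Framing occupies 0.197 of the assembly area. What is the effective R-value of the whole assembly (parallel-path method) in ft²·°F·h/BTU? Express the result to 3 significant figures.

12.1 ft²·°F·h/BTU

U_eff = 0.803/22.2 + 0.197/4.25 = 0.03617 + 0.04635 = 0.08252
R_eff = 1/U_eff = 12.12 ft²·°F·h/BTU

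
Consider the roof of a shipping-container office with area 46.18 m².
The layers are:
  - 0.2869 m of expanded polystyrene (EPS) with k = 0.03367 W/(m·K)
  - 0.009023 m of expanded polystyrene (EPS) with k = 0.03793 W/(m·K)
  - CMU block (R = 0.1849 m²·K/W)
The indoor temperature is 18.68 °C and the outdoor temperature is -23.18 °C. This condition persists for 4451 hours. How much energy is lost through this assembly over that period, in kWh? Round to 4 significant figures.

0.2869/0.03367 = 8.5209
0.009023/0.03793 = 0.23789
R_total = 8.5209 + 0.23789 + 0.1849 = 8.9437 m²·K/W
Q = 46.18 × (18.68 − (-23.18)) / 8.9437 = 216.14 W
E = 216.14 W × 4451 h / 1000 = 962.04 kWh

962.0 kWh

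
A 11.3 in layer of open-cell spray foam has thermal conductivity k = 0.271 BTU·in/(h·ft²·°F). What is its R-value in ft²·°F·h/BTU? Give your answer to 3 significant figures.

R = L/k = 11.3/0.271 = 41.7 ft²·°F·h/BTU

41.7 ft²·°F·h/BTU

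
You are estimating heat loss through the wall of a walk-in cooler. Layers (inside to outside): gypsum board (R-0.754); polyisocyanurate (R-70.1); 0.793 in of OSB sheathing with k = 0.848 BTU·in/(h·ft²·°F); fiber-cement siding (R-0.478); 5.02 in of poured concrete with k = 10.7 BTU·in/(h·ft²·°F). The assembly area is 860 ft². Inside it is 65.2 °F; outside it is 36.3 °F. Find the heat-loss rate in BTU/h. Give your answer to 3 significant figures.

0.793/0.848 = 0.9351
5.02/10.7 = 0.4692
R_total = 0.754 + 70.1 + 0.9351 + 0.478 + 0.4692 = 72.74 ft²·°F·h/BTU
Q = A·ΔT/R = 860 × (65.2 − 36.3) / 72.74 = 341.7 BTU/h

342 BTU/h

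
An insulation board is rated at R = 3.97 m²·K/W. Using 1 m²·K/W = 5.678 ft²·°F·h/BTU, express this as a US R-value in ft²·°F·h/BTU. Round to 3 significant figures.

R_US = 3.97 × 5.678 = 22.54

22.5 ft²·°F·h/BTU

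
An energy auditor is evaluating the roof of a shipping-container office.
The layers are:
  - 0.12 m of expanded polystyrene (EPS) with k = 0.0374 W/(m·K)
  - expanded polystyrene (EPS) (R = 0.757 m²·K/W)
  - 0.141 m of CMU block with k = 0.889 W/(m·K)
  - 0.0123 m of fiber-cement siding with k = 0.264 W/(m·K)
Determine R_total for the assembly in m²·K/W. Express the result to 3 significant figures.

4.17 m²·K/W

0.12/0.0374 = 3.209
0.141/0.889 = 0.1586
0.0123/0.264 = 0.04659
R_total = 3.209 + 0.757 + 0.1586 + 0.04659 = 4.171 m²·K/W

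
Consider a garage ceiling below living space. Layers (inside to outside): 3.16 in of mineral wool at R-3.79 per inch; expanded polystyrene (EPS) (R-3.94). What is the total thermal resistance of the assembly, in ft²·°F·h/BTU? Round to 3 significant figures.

15.9 ft²·°F·h/BTU

3.16 × 3.79 = 11.98
R_total = 11.98 + 3.94 = 15.92 ft²·°F·h/BTU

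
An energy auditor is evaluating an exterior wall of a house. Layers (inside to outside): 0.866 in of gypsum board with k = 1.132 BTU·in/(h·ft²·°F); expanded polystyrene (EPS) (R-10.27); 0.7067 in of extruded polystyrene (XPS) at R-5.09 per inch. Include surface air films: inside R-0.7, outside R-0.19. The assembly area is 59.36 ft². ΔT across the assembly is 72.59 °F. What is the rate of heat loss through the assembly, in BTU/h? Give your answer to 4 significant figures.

277.6 BTU/h

0.866/1.132 = 0.76502
0.7067 × 5.09 = 3.5971
R_total = 0.7 + 0.76502 + 10.27 + 3.5971 + 0.19 = 15.522 ft²·°F·h/BTU
Q = A·ΔT/R = 59.36 × 72.59 / 15.522 = 277.6 BTU/h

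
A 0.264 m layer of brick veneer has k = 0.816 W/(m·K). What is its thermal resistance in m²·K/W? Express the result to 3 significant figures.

R = L/k = 0.264/0.816 = 0.3235 m²·K/W

0.324 m²·K/W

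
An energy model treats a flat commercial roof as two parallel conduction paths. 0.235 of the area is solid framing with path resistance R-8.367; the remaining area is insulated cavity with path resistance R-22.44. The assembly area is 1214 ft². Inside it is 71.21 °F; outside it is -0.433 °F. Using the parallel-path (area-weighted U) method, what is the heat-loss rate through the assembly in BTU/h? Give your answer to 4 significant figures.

5408 BTU/h

U_eff = 0.765/22.44 + 0.235/8.367 = 0.034091 + 0.028087 = 0.062177
R_eff = 1/U_eff = 16.083 ft²·°F·h/BTU
Q = 1214 × (71.21 − (-0.433)) / 16.083 = 5407.9 BTU/h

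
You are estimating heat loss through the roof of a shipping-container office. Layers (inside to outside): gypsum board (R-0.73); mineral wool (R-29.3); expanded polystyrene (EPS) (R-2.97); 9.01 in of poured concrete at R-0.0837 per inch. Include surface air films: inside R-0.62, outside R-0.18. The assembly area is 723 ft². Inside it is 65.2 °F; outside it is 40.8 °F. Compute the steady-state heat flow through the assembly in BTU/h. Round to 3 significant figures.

9.01 × 0.0837 = 0.7541
R_total = 0.62 + 0.73 + 29.3 + 2.97 + 0.7541 + 0.18 = 34.55 ft²·°F·h/BTU
Q = A·ΔT/R = 723 × (65.2 − 40.8) / 34.55 = 510.5 BTU/h

511 BTU/h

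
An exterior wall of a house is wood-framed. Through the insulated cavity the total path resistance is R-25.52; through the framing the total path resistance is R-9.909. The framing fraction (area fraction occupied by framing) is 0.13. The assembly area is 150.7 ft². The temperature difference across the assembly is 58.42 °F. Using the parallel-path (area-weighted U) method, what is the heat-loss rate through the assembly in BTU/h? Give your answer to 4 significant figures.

415.6 BTU/h

U_eff = 0.87/25.52 + 0.13/9.909 = 0.034091 + 0.013119 = 0.04721
R_eff = 1/U_eff = 21.182 ft²·°F·h/BTU
Q = 150.7 × 58.42 / 21.182 = 415.63 BTU/h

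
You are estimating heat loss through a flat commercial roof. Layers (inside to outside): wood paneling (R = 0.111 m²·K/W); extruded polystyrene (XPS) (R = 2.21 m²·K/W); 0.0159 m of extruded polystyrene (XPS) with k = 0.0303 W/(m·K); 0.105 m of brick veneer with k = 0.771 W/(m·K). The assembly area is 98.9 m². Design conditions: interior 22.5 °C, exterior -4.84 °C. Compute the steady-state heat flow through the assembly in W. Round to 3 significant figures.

0.0159/0.0303 = 0.5248
0.105/0.771 = 0.1362
R_total = 0.111 + 2.21 + 0.5248 + 0.1362 = 2.982 m²·K/W
Q = A·ΔT/R = 98.9 × (22.5 − (-4.84)) / 2.982 = 906.8 W

907 W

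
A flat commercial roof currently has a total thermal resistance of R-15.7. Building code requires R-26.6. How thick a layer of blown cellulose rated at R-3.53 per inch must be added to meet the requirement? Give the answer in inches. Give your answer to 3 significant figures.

ΔR = 26.6 − 15.7 = 10.9 ft²·°F·h/BTU
L = ΔR / (R/in) = 10.9/3.53 = 3.088 in

3.09 in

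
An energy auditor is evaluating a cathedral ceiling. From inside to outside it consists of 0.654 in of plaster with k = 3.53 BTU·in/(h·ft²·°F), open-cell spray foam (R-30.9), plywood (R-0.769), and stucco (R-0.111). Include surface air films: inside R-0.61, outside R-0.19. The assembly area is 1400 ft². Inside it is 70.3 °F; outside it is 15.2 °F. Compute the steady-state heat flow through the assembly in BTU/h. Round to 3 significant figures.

2350 BTU/h

0.654/3.53 = 0.1853
R_total = 0.61 + 0.1853 + 30.9 + 0.769 + 0.111 + 0.19 = 32.77 ft²·°F·h/BTU
Q = A·ΔT/R = 1400 × (70.3 − 15.2) / 32.77 = 2354 BTU/h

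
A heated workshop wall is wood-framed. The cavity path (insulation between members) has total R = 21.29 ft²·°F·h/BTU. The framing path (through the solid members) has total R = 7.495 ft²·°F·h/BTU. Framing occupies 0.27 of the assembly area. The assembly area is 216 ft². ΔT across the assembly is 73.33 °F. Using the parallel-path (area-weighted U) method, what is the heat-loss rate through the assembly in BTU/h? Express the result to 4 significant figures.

1114 BTU/h

U_eff = 0.73/21.29 + 0.27/7.495 = 0.034288 + 0.036024 = 0.070312
R_eff = 1/U_eff = 14.222 ft²·°F·h/BTU
Q = 216 × 73.33 / 14.222 = 1113.7 BTU/h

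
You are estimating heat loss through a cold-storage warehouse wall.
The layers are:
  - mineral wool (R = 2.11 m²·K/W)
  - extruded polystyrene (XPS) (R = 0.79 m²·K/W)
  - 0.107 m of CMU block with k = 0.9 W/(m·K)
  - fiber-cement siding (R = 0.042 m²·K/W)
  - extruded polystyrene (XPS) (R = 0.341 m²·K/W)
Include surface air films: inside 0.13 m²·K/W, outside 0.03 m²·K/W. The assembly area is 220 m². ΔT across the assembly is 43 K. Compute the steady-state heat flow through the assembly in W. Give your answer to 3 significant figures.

2660 W

0.107/0.9 = 0.1189
R_total = 0.13 + 2.11 + 0.79 + 0.1189 + 0.042 + 0.341 + 0.03 = 3.562 m²·K/W
Q = A·ΔT/R = 220 × 43 / 3.562 = 2656 W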